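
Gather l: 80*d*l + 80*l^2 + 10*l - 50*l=80*l^2 + l*(80*d - 40)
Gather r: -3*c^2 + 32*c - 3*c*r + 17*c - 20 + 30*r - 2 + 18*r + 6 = -3*c^2 + 49*c + r*(48 - 3*c) - 16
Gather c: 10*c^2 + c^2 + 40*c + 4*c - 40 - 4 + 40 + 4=11*c^2 + 44*c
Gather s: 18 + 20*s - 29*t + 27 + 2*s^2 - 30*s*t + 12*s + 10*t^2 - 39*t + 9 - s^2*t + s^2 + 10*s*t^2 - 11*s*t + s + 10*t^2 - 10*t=s^2*(3 - t) + s*(10*t^2 - 41*t + 33) + 20*t^2 - 78*t + 54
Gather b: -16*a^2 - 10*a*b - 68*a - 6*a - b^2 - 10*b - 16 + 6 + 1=-16*a^2 - 74*a - b^2 + b*(-10*a - 10) - 9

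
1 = 1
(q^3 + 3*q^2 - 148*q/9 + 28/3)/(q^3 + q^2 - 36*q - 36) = (q^2 - 3*q + 14/9)/(q^2 - 5*q - 6)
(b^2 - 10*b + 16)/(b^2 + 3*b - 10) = (b - 8)/(b + 5)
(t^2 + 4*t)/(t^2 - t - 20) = t/(t - 5)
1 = 1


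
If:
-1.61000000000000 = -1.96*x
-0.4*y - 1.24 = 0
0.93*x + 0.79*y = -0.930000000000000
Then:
No Solution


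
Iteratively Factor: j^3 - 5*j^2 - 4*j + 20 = (j - 2)*(j^2 - 3*j - 10) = (j - 2)*(j + 2)*(j - 5)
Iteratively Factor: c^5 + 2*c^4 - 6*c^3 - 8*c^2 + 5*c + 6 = (c + 3)*(c^4 - c^3 - 3*c^2 + c + 2) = (c + 1)*(c + 3)*(c^3 - 2*c^2 - c + 2) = (c + 1)^2*(c + 3)*(c^2 - 3*c + 2) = (c - 1)*(c + 1)^2*(c + 3)*(c - 2)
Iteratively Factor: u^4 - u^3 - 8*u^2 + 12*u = (u + 3)*(u^3 - 4*u^2 + 4*u) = (u - 2)*(u + 3)*(u^2 - 2*u) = u*(u - 2)*(u + 3)*(u - 2)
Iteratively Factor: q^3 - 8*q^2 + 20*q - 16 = (q - 4)*(q^2 - 4*q + 4) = (q - 4)*(q - 2)*(q - 2)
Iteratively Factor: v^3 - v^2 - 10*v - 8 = (v - 4)*(v^2 + 3*v + 2) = (v - 4)*(v + 2)*(v + 1)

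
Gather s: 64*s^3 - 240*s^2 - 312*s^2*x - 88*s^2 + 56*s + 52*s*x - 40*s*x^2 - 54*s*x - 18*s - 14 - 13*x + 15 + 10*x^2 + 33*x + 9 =64*s^3 + s^2*(-312*x - 328) + s*(-40*x^2 - 2*x + 38) + 10*x^2 + 20*x + 10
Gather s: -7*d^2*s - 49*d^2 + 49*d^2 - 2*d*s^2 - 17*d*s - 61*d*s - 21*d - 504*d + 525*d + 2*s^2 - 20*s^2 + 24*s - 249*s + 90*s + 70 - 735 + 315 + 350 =s^2*(-2*d - 18) + s*(-7*d^2 - 78*d - 135)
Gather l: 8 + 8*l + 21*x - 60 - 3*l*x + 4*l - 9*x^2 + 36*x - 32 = l*(12 - 3*x) - 9*x^2 + 57*x - 84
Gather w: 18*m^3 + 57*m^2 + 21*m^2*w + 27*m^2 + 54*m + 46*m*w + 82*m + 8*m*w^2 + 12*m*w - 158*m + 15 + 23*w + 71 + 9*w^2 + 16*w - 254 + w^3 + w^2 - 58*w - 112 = 18*m^3 + 84*m^2 - 22*m + w^3 + w^2*(8*m + 10) + w*(21*m^2 + 58*m - 19) - 280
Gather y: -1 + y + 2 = y + 1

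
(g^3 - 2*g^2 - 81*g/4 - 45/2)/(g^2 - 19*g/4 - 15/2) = (4*g^2 + 16*g + 15)/(4*g + 5)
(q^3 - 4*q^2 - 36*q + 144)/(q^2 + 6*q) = q - 10 + 24/q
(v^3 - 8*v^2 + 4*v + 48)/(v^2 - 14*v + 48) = (v^2 - 2*v - 8)/(v - 8)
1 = 1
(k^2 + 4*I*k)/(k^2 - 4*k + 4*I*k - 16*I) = k/(k - 4)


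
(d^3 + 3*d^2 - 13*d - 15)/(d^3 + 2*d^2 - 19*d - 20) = (d - 3)/(d - 4)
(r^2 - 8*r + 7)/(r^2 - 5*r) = (r^2 - 8*r + 7)/(r*(r - 5))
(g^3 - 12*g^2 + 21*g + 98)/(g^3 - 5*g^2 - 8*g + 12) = (g^2 - 14*g + 49)/(g^2 - 7*g + 6)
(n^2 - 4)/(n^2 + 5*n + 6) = (n - 2)/(n + 3)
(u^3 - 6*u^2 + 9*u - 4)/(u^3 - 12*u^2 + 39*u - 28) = (u - 1)/(u - 7)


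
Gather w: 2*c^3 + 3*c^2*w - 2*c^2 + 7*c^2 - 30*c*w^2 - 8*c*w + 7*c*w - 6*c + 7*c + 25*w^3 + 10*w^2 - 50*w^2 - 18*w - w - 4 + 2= 2*c^3 + 5*c^2 + c + 25*w^3 + w^2*(-30*c - 40) + w*(3*c^2 - c - 19) - 2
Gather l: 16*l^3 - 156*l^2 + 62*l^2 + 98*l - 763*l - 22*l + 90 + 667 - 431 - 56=16*l^3 - 94*l^2 - 687*l + 270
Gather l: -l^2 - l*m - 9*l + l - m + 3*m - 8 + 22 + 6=-l^2 + l*(-m - 8) + 2*m + 20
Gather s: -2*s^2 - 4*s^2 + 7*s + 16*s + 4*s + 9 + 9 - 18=-6*s^2 + 27*s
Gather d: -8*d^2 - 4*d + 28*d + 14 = -8*d^2 + 24*d + 14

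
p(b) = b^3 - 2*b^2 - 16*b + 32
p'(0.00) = -16.00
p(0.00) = 32.00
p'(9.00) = 191.00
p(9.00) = 455.00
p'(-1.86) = 1.82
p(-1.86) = 48.41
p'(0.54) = -17.29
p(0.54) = 22.93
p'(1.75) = -13.81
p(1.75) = 3.23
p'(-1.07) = -8.29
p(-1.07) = 45.61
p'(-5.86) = 110.46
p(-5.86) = -144.15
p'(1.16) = -16.60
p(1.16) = 12.31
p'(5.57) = 54.79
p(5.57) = 53.64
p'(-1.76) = 0.33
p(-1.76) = 48.51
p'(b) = 3*b^2 - 4*b - 16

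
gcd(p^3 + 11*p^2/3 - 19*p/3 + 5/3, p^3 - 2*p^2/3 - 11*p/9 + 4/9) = p - 1/3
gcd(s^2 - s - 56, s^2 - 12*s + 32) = s - 8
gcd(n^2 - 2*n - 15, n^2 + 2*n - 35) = n - 5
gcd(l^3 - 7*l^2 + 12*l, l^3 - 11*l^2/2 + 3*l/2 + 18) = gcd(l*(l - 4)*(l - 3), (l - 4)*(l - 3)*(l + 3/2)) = l^2 - 7*l + 12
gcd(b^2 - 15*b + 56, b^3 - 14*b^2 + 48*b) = b - 8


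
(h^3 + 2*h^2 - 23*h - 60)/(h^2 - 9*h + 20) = (h^2 + 7*h + 12)/(h - 4)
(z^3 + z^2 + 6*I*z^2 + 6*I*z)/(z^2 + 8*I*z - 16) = z*(z^2 + z + 6*I*z + 6*I)/(z^2 + 8*I*z - 16)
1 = 1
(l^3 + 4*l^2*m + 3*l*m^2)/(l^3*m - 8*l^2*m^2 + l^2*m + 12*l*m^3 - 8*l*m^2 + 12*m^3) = l*(l^2 + 4*l*m + 3*m^2)/(m*(l^3 - 8*l^2*m + l^2 + 12*l*m^2 - 8*l*m + 12*m^2))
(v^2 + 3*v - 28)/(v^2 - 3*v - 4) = (v + 7)/(v + 1)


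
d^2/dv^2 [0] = 0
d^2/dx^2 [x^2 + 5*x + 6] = 2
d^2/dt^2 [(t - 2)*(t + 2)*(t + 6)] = 6*t + 12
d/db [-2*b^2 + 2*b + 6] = 2 - 4*b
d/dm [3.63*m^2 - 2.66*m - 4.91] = 7.26*m - 2.66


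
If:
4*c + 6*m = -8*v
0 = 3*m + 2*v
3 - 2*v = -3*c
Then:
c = -3/5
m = -2/5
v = 3/5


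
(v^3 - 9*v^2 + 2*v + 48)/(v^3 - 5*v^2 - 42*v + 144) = (v + 2)/(v + 6)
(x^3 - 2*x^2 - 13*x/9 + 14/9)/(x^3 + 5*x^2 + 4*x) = (x^2 - 3*x + 14/9)/(x*(x + 4))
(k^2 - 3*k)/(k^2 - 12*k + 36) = k*(k - 3)/(k^2 - 12*k + 36)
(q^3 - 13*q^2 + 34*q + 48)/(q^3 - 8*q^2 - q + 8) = (q - 6)/(q - 1)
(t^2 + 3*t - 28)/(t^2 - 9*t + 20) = (t + 7)/(t - 5)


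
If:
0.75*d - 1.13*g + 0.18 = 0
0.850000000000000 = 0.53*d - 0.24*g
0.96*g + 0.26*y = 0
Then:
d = 2.40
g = 1.75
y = -6.46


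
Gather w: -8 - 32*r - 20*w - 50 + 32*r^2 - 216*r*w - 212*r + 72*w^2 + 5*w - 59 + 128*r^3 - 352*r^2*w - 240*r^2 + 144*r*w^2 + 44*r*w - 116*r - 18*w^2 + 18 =128*r^3 - 208*r^2 - 360*r + w^2*(144*r + 54) + w*(-352*r^2 - 172*r - 15) - 99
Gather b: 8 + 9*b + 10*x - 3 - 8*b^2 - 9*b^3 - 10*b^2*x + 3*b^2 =-9*b^3 + b^2*(-10*x - 5) + 9*b + 10*x + 5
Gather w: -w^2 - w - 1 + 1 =-w^2 - w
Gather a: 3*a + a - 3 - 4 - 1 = 4*a - 8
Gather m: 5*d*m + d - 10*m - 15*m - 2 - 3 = d + m*(5*d - 25) - 5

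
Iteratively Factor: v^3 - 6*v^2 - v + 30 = (v - 5)*(v^2 - v - 6) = (v - 5)*(v + 2)*(v - 3)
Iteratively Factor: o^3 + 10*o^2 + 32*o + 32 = (o + 4)*(o^2 + 6*o + 8) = (o + 2)*(o + 4)*(o + 4)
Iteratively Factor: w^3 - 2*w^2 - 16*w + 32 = (w - 4)*(w^2 + 2*w - 8) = (w - 4)*(w - 2)*(w + 4)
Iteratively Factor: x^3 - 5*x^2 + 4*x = (x - 1)*(x^2 - 4*x) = (x - 4)*(x - 1)*(x)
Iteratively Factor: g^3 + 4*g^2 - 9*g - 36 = (g + 4)*(g^2 - 9) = (g + 3)*(g + 4)*(g - 3)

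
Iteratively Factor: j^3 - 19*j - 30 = (j + 2)*(j^2 - 2*j - 15) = (j + 2)*(j + 3)*(j - 5)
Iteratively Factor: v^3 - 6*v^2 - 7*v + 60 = (v + 3)*(v^2 - 9*v + 20) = (v - 4)*(v + 3)*(v - 5)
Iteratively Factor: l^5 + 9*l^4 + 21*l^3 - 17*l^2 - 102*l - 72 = (l + 3)*(l^4 + 6*l^3 + 3*l^2 - 26*l - 24) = (l - 2)*(l + 3)*(l^3 + 8*l^2 + 19*l + 12) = (l - 2)*(l + 3)*(l + 4)*(l^2 + 4*l + 3) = (l - 2)*(l + 1)*(l + 3)*(l + 4)*(l + 3)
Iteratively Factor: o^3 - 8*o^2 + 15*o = (o)*(o^2 - 8*o + 15) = o*(o - 5)*(o - 3)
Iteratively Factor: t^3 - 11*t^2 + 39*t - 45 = (t - 3)*(t^2 - 8*t + 15) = (t - 3)^2*(t - 5)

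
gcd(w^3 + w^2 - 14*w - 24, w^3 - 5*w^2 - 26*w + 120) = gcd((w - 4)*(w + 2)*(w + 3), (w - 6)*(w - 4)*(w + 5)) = w - 4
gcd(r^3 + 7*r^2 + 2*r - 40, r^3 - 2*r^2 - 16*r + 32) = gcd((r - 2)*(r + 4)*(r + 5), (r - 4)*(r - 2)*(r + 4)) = r^2 + 2*r - 8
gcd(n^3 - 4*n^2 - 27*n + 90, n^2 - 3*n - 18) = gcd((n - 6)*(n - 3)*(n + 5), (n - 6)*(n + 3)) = n - 6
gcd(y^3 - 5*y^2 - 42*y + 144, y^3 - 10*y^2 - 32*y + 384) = y^2 - 2*y - 48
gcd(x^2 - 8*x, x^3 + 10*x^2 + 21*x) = x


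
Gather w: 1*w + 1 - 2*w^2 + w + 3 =-2*w^2 + 2*w + 4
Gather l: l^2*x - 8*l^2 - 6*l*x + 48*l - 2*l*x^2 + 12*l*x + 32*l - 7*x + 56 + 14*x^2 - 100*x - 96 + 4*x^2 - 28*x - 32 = l^2*(x - 8) + l*(-2*x^2 + 6*x + 80) + 18*x^2 - 135*x - 72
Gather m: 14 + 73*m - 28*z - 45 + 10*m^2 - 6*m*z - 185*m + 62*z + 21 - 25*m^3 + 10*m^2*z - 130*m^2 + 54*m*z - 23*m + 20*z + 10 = -25*m^3 + m^2*(10*z - 120) + m*(48*z - 135) + 54*z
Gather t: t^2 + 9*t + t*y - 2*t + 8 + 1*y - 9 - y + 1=t^2 + t*(y + 7)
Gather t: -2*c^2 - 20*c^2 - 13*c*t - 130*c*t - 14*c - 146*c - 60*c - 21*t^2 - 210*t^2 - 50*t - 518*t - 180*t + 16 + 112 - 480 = -22*c^2 - 220*c - 231*t^2 + t*(-143*c - 748) - 352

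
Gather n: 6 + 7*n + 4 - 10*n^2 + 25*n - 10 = -10*n^2 + 32*n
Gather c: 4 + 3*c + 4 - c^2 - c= -c^2 + 2*c + 8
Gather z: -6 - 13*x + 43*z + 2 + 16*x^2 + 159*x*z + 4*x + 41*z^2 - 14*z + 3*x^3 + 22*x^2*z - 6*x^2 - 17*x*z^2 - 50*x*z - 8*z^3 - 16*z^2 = 3*x^3 + 10*x^2 - 9*x - 8*z^3 + z^2*(25 - 17*x) + z*(22*x^2 + 109*x + 29) - 4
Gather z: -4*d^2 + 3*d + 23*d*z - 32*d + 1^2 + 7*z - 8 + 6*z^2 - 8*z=-4*d^2 - 29*d + 6*z^2 + z*(23*d - 1) - 7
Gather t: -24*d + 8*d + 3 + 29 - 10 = 22 - 16*d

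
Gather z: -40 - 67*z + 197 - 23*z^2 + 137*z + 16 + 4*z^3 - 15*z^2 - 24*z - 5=4*z^3 - 38*z^2 + 46*z + 168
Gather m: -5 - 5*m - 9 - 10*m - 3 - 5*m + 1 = -20*m - 16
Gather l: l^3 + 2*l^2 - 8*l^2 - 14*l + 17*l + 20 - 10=l^3 - 6*l^2 + 3*l + 10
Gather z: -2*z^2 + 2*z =-2*z^2 + 2*z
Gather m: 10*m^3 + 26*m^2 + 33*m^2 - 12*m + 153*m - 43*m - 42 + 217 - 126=10*m^3 + 59*m^2 + 98*m + 49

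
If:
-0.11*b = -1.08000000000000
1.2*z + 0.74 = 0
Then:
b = 9.82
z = -0.62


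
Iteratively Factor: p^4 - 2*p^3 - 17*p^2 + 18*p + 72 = (p + 2)*(p^3 - 4*p^2 - 9*p + 36) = (p - 4)*(p + 2)*(p^2 - 9) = (p - 4)*(p - 3)*(p + 2)*(p + 3)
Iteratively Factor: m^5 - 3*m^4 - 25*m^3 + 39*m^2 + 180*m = (m - 4)*(m^4 + m^3 - 21*m^2 - 45*m) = (m - 5)*(m - 4)*(m^3 + 6*m^2 + 9*m) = (m - 5)*(m - 4)*(m + 3)*(m^2 + 3*m) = (m - 5)*(m - 4)*(m + 3)^2*(m)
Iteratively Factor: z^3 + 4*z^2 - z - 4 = (z + 4)*(z^2 - 1) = (z + 1)*(z + 4)*(z - 1)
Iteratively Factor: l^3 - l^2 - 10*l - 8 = (l + 2)*(l^2 - 3*l - 4) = (l - 4)*(l + 2)*(l + 1)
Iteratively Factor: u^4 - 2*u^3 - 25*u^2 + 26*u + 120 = (u + 2)*(u^3 - 4*u^2 - 17*u + 60) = (u - 5)*(u + 2)*(u^2 + u - 12) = (u - 5)*(u - 3)*(u + 2)*(u + 4)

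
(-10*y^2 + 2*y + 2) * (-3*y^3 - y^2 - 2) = 30*y^5 + 4*y^4 - 8*y^3 + 18*y^2 - 4*y - 4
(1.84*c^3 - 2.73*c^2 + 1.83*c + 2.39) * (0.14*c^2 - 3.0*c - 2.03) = 0.2576*c^5 - 5.9022*c^4 + 4.711*c^3 + 0.386499999999999*c^2 - 10.8849*c - 4.8517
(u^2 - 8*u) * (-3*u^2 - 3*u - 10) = -3*u^4 + 21*u^3 + 14*u^2 + 80*u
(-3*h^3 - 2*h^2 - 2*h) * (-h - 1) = 3*h^4 + 5*h^3 + 4*h^2 + 2*h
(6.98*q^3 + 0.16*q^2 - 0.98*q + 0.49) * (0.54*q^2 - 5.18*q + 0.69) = 3.7692*q^5 - 36.07*q^4 + 3.4582*q^3 + 5.4514*q^2 - 3.2144*q + 0.3381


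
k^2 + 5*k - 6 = (k - 1)*(k + 6)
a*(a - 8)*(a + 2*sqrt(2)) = a^3 - 8*a^2 + 2*sqrt(2)*a^2 - 16*sqrt(2)*a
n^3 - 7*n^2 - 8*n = n*(n - 8)*(n + 1)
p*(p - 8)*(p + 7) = p^3 - p^2 - 56*p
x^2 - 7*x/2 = x*(x - 7/2)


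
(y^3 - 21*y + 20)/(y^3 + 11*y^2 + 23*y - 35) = (y - 4)/(y + 7)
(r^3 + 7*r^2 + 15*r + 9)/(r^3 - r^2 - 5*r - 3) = (r^2 + 6*r + 9)/(r^2 - 2*r - 3)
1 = 1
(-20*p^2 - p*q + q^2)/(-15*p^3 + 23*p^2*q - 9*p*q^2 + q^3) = (4*p + q)/(3*p^2 - 4*p*q + q^2)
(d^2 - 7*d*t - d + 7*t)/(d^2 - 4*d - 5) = (-d^2 + 7*d*t + d - 7*t)/(-d^2 + 4*d + 5)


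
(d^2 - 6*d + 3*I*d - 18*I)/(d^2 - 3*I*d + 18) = (d - 6)/(d - 6*I)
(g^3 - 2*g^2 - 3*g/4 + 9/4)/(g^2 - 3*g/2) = g - 1/2 - 3/(2*g)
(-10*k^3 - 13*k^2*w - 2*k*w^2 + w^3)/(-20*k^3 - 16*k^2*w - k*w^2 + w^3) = (k + w)/(2*k + w)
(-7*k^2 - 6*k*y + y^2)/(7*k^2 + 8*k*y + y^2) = (-7*k + y)/(7*k + y)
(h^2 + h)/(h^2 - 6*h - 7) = h/(h - 7)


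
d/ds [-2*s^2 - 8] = -4*s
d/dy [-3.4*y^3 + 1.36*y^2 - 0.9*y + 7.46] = -10.2*y^2 + 2.72*y - 0.9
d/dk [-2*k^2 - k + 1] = -4*k - 1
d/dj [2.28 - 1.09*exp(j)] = -1.09*exp(j)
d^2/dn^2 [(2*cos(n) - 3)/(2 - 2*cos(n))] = (sin(n)^2 - cos(n) + 1)/(2*(cos(n) - 1)^3)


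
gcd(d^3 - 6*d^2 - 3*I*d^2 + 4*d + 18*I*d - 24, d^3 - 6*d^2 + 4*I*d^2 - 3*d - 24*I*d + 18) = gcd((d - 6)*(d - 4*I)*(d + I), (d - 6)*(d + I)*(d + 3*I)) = d^2 + d*(-6 + I) - 6*I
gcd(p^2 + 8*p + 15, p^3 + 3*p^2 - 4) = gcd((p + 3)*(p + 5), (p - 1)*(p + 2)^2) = 1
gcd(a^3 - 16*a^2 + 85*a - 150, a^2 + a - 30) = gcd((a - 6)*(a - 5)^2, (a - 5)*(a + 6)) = a - 5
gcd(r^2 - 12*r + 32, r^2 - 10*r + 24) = r - 4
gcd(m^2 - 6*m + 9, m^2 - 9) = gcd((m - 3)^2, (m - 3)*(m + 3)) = m - 3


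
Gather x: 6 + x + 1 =x + 7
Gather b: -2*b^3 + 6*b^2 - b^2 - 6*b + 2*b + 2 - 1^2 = -2*b^3 + 5*b^2 - 4*b + 1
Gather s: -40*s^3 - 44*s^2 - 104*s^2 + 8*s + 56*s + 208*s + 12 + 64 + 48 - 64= -40*s^3 - 148*s^2 + 272*s + 60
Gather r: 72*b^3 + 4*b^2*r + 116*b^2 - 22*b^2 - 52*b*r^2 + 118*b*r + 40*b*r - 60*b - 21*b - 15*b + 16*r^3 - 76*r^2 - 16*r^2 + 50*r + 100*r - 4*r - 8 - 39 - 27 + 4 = 72*b^3 + 94*b^2 - 96*b + 16*r^3 + r^2*(-52*b - 92) + r*(4*b^2 + 158*b + 146) - 70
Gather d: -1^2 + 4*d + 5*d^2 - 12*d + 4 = 5*d^2 - 8*d + 3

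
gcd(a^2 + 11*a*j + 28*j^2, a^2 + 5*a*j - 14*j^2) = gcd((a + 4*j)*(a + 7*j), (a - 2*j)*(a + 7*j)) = a + 7*j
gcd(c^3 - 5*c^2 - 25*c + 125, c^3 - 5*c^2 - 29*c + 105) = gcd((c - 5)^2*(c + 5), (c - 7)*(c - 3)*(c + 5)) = c + 5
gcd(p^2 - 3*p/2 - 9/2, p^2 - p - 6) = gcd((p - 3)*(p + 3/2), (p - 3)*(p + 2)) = p - 3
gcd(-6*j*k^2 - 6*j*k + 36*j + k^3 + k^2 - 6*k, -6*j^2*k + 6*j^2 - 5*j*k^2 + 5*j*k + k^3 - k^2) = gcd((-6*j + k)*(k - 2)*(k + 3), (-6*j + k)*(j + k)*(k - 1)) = 6*j - k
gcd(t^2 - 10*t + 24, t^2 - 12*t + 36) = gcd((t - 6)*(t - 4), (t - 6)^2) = t - 6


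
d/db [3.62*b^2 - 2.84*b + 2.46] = 7.24*b - 2.84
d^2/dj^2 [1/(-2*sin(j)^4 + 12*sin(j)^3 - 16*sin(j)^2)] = (8*sin(j)^2 - 69*sin(j) + 200 - 174/sin(j) - 160/sin(j)^2 + 384/sin(j)^3 - 192/sin(j)^4)/((sin(j) - 4)^3*(sin(j) - 2)^3)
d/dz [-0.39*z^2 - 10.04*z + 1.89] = -0.78*z - 10.04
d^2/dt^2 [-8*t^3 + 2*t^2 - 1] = 4 - 48*t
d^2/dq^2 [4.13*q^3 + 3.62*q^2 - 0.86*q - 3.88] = 24.78*q + 7.24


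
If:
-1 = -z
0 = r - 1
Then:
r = 1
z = 1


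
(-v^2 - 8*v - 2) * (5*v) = -5*v^3 - 40*v^2 - 10*v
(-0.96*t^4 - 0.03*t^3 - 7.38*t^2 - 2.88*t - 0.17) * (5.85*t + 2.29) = -5.616*t^5 - 2.3739*t^4 - 43.2417*t^3 - 33.7482*t^2 - 7.5897*t - 0.3893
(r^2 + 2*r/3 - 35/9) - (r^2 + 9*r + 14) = -25*r/3 - 161/9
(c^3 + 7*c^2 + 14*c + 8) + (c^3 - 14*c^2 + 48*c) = 2*c^3 - 7*c^2 + 62*c + 8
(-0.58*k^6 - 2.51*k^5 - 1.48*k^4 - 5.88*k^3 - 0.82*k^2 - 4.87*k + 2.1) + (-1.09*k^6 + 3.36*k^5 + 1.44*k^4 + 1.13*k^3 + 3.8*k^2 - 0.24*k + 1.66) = -1.67*k^6 + 0.85*k^5 - 0.04*k^4 - 4.75*k^3 + 2.98*k^2 - 5.11*k + 3.76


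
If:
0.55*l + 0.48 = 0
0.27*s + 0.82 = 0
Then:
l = -0.87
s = -3.04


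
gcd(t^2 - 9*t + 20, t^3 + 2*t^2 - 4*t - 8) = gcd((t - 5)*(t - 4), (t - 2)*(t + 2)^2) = 1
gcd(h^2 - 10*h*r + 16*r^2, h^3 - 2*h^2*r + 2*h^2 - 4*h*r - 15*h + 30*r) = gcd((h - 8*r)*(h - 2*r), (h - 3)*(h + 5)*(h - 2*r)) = -h + 2*r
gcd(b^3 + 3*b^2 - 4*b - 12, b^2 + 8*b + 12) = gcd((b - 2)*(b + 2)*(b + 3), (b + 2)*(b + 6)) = b + 2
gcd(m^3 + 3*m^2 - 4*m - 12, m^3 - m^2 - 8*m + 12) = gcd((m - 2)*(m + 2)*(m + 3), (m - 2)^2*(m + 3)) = m^2 + m - 6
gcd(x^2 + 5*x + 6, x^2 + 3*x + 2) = x + 2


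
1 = 1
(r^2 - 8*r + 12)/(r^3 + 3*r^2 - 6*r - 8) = (r - 6)/(r^2 + 5*r + 4)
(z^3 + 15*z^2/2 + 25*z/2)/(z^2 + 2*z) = (2*z^2 + 15*z + 25)/(2*(z + 2))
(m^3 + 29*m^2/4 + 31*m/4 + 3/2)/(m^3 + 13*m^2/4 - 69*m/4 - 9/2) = (m + 1)/(m - 3)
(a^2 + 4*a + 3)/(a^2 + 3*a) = (a + 1)/a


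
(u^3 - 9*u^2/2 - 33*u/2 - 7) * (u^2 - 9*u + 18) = u^5 - 27*u^4/2 + 42*u^3 + 121*u^2/2 - 234*u - 126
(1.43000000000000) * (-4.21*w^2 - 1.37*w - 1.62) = -6.0203*w^2 - 1.9591*w - 2.3166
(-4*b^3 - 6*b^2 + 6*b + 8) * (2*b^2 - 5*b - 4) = -8*b^5 + 8*b^4 + 58*b^3 + 10*b^2 - 64*b - 32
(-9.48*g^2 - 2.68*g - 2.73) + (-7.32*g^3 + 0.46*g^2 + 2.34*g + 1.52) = -7.32*g^3 - 9.02*g^2 - 0.34*g - 1.21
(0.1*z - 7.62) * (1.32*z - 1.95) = 0.132*z^2 - 10.2534*z + 14.859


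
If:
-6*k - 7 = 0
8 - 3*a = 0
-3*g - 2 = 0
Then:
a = 8/3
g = -2/3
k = -7/6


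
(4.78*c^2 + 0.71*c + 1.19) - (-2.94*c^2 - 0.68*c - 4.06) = 7.72*c^2 + 1.39*c + 5.25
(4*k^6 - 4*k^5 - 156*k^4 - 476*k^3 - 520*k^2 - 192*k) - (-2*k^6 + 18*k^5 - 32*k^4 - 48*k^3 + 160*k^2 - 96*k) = 6*k^6 - 22*k^5 - 124*k^4 - 428*k^3 - 680*k^2 - 96*k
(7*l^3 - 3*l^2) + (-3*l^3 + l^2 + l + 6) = 4*l^3 - 2*l^2 + l + 6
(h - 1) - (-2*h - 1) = 3*h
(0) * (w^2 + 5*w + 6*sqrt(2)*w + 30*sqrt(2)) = 0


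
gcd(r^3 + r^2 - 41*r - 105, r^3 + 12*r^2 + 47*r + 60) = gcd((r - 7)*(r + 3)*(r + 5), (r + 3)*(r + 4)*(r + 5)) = r^2 + 8*r + 15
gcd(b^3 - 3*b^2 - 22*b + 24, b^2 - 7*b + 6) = b^2 - 7*b + 6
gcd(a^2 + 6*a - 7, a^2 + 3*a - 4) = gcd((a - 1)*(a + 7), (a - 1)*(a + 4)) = a - 1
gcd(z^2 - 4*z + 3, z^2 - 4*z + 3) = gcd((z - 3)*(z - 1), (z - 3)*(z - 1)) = z^2 - 4*z + 3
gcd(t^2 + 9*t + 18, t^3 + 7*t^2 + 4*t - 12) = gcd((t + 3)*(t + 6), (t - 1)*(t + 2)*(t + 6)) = t + 6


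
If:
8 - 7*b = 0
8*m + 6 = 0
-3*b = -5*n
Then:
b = 8/7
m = -3/4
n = 24/35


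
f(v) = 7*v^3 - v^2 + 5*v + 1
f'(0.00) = 5.00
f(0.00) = 1.00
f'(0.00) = 5.00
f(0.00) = 1.00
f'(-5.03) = 546.38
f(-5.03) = -940.30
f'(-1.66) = 66.19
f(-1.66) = -42.08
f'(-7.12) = 1083.82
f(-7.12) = -2611.90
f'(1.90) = 77.01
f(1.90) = 54.90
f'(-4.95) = 529.45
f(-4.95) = -897.26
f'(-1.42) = 50.18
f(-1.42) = -28.16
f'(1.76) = 66.53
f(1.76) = 44.86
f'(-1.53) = 57.22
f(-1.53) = -34.06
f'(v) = 21*v^2 - 2*v + 5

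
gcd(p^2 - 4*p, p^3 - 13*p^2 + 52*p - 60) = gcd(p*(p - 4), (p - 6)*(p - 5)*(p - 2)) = 1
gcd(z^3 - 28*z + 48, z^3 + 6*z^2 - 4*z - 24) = z^2 + 4*z - 12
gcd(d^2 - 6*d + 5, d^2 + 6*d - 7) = d - 1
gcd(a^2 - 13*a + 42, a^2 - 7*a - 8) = 1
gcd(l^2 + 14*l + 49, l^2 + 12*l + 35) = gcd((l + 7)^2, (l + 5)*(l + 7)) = l + 7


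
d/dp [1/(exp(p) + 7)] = -exp(p)/(exp(p) + 7)^2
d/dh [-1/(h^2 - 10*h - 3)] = 2*(h - 5)/(-h^2 + 10*h + 3)^2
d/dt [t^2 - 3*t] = 2*t - 3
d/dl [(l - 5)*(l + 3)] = 2*l - 2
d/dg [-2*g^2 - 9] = -4*g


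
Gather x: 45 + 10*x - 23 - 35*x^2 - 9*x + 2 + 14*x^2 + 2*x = -21*x^2 + 3*x + 24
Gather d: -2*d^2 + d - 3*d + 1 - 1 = -2*d^2 - 2*d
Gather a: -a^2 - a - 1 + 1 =-a^2 - a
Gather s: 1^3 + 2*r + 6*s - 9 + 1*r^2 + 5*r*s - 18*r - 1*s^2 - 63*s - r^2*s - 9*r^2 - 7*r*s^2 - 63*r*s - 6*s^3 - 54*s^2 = -8*r^2 - 16*r - 6*s^3 + s^2*(-7*r - 55) + s*(-r^2 - 58*r - 57) - 8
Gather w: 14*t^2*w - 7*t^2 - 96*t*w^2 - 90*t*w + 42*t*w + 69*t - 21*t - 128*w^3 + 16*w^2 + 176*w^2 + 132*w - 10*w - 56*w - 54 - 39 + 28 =-7*t^2 + 48*t - 128*w^3 + w^2*(192 - 96*t) + w*(14*t^2 - 48*t + 66) - 65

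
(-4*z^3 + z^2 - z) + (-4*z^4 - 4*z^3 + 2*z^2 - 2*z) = -4*z^4 - 8*z^3 + 3*z^2 - 3*z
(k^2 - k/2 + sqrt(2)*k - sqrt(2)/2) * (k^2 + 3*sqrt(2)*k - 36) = k^4 - k^3/2 + 4*sqrt(2)*k^3 - 30*k^2 - 2*sqrt(2)*k^2 - 36*sqrt(2)*k + 15*k + 18*sqrt(2)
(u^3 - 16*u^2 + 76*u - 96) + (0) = u^3 - 16*u^2 + 76*u - 96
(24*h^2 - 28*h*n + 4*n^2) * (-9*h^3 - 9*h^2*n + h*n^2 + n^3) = -216*h^5 + 36*h^4*n + 240*h^3*n^2 - 40*h^2*n^3 - 24*h*n^4 + 4*n^5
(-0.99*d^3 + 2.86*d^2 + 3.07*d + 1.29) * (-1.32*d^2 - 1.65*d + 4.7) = 1.3068*d^5 - 2.1417*d^4 - 13.4244*d^3 + 6.6737*d^2 + 12.3005*d + 6.063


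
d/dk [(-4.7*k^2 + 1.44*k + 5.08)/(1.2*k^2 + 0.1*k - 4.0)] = (-2.198*k^2 + 25.408*k - 6.268)/(1.44*k^4 + 0.24*k^3 - 9.59*k^2 - 0.8*k + 16.0)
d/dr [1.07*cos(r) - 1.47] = -1.07*sin(r)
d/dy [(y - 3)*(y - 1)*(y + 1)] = 3*y^2 - 6*y - 1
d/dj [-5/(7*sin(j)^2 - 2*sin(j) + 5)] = 10*(7*sin(j) - 1)*cos(j)/(7*sin(j)^2 - 2*sin(j) + 5)^2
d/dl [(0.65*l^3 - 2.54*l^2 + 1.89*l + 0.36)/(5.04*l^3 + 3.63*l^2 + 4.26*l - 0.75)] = (15.1611*l^4 - 13.5132*l^3 - 24.5868*l^2 + 1.1964*l - 2.9511)/(25.4016*l^6 + 36.5904*l^5 + 56.1177*l^4 + 23.3676*l^3 + 12.7026*l^2 - 6.39*l + 0.5625)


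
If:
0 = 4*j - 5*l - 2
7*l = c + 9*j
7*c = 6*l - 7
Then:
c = -227/143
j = -51/143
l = -98/143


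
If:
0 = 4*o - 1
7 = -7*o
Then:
No Solution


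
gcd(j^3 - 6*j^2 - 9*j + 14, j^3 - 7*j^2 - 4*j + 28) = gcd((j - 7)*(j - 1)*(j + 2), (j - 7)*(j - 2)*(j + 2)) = j^2 - 5*j - 14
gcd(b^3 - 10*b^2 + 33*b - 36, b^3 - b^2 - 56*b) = 1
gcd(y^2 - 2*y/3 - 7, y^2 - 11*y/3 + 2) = y - 3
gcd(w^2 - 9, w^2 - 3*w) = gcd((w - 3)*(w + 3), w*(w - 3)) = w - 3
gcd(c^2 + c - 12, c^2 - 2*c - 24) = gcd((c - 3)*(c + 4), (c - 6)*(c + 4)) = c + 4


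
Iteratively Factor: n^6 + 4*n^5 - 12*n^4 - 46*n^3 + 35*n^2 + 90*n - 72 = (n - 3)*(n^5 + 7*n^4 + 9*n^3 - 19*n^2 - 22*n + 24) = (n - 3)*(n + 2)*(n^4 + 5*n^3 - n^2 - 17*n + 12) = (n - 3)*(n - 1)*(n + 2)*(n^3 + 6*n^2 + 5*n - 12) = (n - 3)*(n - 1)*(n + 2)*(n + 3)*(n^2 + 3*n - 4) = (n - 3)*(n - 1)*(n + 2)*(n + 3)*(n + 4)*(n - 1)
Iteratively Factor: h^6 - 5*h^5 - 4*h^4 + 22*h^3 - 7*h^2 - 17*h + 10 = (h - 1)*(h^5 - 4*h^4 - 8*h^3 + 14*h^2 + 7*h - 10) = (h - 1)^2*(h^4 - 3*h^3 - 11*h^2 + 3*h + 10) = (h - 5)*(h - 1)^2*(h^3 + 2*h^2 - h - 2) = (h - 5)*(h - 1)^2*(h + 1)*(h^2 + h - 2) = (h - 5)*(h - 1)^3*(h + 1)*(h + 2)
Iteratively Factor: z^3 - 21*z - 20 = (z + 1)*(z^2 - z - 20) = (z + 1)*(z + 4)*(z - 5)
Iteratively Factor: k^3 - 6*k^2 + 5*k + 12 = (k + 1)*(k^2 - 7*k + 12) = (k - 3)*(k + 1)*(k - 4)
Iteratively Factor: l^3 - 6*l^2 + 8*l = (l - 4)*(l^2 - 2*l) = (l - 4)*(l - 2)*(l)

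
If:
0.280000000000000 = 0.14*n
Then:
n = 2.00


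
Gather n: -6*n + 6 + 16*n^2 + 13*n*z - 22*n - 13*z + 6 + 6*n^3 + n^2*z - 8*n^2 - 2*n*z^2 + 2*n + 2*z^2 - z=6*n^3 + n^2*(z + 8) + n*(-2*z^2 + 13*z - 26) + 2*z^2 - 14*z + 12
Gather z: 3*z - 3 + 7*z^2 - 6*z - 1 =7*z^2 - 3*z - 4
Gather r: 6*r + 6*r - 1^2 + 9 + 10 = 12*r + 18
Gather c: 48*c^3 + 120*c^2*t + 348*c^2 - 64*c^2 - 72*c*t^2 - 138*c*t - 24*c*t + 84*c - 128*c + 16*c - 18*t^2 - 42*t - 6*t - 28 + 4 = 48*c^3 + c^2*(120*t + 284) + c*(-72*t^2 - 162*t - 28) - 18*t^2 - 48*t - 24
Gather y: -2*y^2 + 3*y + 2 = -2*y^2 + 3*y + 2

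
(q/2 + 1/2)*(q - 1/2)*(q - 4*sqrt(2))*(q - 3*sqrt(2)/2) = q^4/2 - 11*sqrt(2)*q^3/4 + q^3/4 - 11*sqrt(2)*q^2/8 + 23*q^2/4 + 11*sqrt(2)*q/8 + 3*q - 3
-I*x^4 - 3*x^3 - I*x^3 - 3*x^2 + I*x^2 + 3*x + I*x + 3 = (x + 1)^2*(x - 3*I)*(-I*x + I)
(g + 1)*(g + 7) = g^2 + 8*g + 7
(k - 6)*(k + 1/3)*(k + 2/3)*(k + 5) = k^4 - 277*k^2/9 - 272*k/9 - 20/3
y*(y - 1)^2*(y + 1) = y^4 - y^3 - y^2 + y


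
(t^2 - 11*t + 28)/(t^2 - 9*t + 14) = (t - 4)/(t - 2)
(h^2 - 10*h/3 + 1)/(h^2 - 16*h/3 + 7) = (3*h - 1)/(3*h - 7)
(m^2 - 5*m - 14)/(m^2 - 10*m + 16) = (m^2 - 5*m - 14)/(m^2 - 10*m + 16)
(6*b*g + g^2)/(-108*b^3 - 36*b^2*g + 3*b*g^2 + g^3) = -g/(18*b^2 + 3*b*g - g^2)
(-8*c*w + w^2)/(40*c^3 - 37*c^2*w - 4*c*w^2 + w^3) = w/(-5*c^2 + 4*c*w + w^2)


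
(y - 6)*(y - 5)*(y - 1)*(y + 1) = y^4 - 11*y^3 + 29*y^2 + 11*y - 30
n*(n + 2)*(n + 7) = n^3 + 9*n^2 + 14*n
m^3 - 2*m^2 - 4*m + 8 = (m - 2)^2*(m + 2)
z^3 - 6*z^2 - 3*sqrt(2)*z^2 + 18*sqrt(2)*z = z*(z - 6)*(z - 3*sqrt(2))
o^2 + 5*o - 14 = (o - 2)*(o + 7)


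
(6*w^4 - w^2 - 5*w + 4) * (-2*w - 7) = -12*w^5 - 42*w^4 + 2*w^3 + 17*w^2 + 27*w - 28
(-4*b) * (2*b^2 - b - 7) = -8*b^3 + 4*b^2 + 28*b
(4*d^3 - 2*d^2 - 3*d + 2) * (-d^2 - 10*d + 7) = -4*d^5 - 38*d^4 + 51*d^3 + 14*d^2 - 41*d + 14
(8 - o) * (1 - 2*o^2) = 2*o^3 - 16*o^2 - o + 8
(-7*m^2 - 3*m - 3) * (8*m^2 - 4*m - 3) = -56*m^4 + 4*m^3 + 9*m^2 + 21*m + 9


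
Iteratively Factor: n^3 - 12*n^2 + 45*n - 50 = (n - 2)*(n^2 - 10*n + 25) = (n - 5)*(n - 2)*(n - 5)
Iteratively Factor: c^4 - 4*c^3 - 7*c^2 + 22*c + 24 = (c + 1)*(c^3 - 5*c^2 - 2*c + 24) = (c + 1)*(c + 2)*(c^2 - 7*c + 12) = (c - 4)*(c + 1)*(c + 2)*(c - 3)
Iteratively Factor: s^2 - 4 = (s - 2)*(s + 2)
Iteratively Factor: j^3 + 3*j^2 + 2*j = (j + 1)*(j^2 + 2*j) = (j + 1)*(j + 2)*(j)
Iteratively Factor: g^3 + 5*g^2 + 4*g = (g + 4)*(g^2 + g) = g*(g + 4)*(g + 1)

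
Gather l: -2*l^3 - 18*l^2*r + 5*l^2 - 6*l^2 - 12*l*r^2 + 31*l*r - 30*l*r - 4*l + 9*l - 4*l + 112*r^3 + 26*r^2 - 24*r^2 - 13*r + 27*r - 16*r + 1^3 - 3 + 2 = -2*l^3 + l^2*(-18*r - 1) + l*(-12*r^2 + r + 1) + 112*r^3 + 2*r^2 - 2*r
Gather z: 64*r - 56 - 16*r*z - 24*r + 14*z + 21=40*r + z*(14 - 16*r) - 35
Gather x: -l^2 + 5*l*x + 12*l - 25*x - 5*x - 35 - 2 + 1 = -l^2 + 12*l + x*(5*l - 30) - 36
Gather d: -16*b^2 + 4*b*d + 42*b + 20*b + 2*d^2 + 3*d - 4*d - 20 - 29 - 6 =-16*b^2 + 62*b + 2*d^2 + d*(4*b - 1) - 55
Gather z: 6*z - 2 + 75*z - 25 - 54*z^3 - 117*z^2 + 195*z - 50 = -54*z^3 - 117*z^2 + 276*z - 77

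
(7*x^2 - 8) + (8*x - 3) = 7*x^2 + 8*x - 11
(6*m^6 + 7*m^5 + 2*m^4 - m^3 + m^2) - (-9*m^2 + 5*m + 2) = 6*m^6 + 7*m^5 + 2*m^4 - m^3 + 10*m^2 - 5*m - 2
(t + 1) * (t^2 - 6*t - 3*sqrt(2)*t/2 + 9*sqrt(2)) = t^3 - 5*t^2 - 3*sqrt(2)*t^2/2 - 6*t + 15*sqrt(2)*t/2 + 9*sqrt(2)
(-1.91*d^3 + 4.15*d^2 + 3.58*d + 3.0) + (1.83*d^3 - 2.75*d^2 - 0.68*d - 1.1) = -0.0799999999999998*d^3 + 1.4*d^2 + 2.9*d + 1.9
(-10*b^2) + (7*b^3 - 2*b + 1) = 7*b^3 - 10*b^2 - 2*b + 1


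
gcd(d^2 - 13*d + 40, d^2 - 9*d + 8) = d - 8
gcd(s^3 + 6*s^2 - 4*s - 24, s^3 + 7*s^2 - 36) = s^2 + 4*s - 12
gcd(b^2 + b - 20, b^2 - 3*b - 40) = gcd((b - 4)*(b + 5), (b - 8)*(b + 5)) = b + 5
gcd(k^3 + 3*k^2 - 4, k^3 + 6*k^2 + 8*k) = k + 2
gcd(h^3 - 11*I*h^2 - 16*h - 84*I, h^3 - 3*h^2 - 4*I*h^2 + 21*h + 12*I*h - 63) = h - 7*I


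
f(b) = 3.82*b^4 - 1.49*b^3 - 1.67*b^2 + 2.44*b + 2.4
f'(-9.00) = -11468.69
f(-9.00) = 25994.40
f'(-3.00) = -440.33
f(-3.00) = 329.70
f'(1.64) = 52.34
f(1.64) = 22.97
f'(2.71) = 264.67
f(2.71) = 173.13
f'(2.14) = 124.57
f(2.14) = 65.49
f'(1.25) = 21.12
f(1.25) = 9.26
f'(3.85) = 795.30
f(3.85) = 741.29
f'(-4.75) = -1720.14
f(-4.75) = 2057.45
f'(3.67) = 685.28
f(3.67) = 608.20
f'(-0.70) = -2.65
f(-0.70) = 1.30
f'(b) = 15.28*b^3 - 4.47*b^2 - 3.34*b + 2.44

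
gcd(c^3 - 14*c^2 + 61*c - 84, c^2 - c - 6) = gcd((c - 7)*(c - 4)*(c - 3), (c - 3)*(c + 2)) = c - 3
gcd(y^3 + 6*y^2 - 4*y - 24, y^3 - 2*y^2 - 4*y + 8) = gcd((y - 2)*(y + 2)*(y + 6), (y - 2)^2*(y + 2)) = y^2 - 4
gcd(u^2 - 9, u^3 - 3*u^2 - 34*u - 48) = u + 3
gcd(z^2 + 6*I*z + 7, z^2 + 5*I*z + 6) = z - I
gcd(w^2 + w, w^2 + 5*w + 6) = 1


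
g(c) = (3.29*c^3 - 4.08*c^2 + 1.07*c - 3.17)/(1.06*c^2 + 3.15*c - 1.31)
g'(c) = (-2.12*c - 3.15)*(3.29*c^3 - 4.08*c^2 + 1.07*c - 3.17)/(1.06*c^2 + 3.15*c - 1.31)^2 + (9.87*c^2 - 8.16*c + 1.07)/(1.06*c^2 + 3.15*c - 1.31) = (3.4874*c^4 + 20.727*c^3 - 26.9159*c^2 + 17.41*c + 8.5838)/(1.1236*c^4 + 6.678*c^3 + 7.1453*c^2 - 8.253*c + 1.7161)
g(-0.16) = 1.94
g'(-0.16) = 1.57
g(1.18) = -0.56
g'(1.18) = 2.15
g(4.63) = 6.69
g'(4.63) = 2.45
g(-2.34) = 24.39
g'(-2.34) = -41.15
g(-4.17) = -79.55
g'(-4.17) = -61.69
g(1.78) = 0.57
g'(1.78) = 1.81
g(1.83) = 0.66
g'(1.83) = 1.82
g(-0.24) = 1.85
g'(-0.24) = 0.64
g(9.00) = 18.37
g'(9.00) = 2.82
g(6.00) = 10.17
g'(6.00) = 2.62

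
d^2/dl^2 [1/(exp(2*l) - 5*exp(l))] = ((5 - 4*exp(l))*(exp(l) - 5) + 2*(2*exp(l) - 5)^2)*exp(-l)/(exp(l) - 5)^3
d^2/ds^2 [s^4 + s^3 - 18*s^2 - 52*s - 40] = 12*s^2 + 6*s - 36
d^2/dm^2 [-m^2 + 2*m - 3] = -2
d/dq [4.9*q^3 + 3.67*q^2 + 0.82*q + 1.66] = 14.7*q^2 + 7.34*q + 0.82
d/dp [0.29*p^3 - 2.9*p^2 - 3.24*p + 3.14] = 0.87*p^2 - 5.8*p - 3.24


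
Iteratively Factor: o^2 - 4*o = (o - 4)*(o)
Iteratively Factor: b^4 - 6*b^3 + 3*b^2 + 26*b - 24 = (b - 4)*(b^3 - 2*b^2 - 5*b + 6) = (b - 4)*(b + 2)*(b^2 - 4*b + 3) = (b - 4)*(b - 3)*(b + 2)*(b - 1)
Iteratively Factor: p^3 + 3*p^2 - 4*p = (p + 4)*(p^2 - p) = (p - 1)*(p + 4)*(p)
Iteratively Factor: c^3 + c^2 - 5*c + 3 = (c - 1)*(c^2 + 2*c - 3) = (c - 1)*(c + 3)*(c - 1)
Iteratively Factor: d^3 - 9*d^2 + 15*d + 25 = (d - 5)*(d^2 - 4*d - 5) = (d - 5)^2*(d + 1)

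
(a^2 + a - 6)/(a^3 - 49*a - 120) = (a - 2)/(a^2 - 3*a - 40)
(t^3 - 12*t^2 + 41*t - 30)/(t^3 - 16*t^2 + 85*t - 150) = (t - 1)/(t - 5)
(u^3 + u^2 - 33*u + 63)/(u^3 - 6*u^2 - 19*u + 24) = (u^3 + u^2 - 33*u + 63)/(u^3 - 6*u^2 - 19*u + 24)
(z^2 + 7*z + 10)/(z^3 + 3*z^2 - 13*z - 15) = (z + 2)/(z^2 - 2*z - 3)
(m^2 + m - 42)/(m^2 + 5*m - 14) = (m - 6)/(m - 2)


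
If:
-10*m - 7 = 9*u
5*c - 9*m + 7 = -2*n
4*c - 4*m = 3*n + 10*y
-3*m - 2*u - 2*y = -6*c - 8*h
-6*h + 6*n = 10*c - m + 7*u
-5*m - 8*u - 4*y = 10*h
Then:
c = -14343/16384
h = 16527/32768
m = -1513/16384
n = -28295/16384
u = -5531/8192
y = 6713/32768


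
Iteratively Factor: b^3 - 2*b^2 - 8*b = (b - 4)*(b^2 + 2*b) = (b - 4)*(b + 2)*(b)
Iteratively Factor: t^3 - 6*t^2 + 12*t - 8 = (t - 2)*(t^2 - 4*t + 4) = (t - 2)^2*(t - 2)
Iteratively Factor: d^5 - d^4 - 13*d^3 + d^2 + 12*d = (d)*(d^4 - d^3 - 13*d^2 + d + 12) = d*(d - 1)*(d^3 - 13*d - 12) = d*(d - 1)*(d + 3)*(d^2 - 3*d - 4) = d*(d - 1)*(d + 1)*(d + 3)*(d - 4)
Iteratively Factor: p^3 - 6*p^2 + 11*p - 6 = (p - 1)*(p^2 - 5*p + 6) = (p - 2)*(p - 1)*(p - 3)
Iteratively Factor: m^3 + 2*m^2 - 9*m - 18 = (m - 3)*(m^2 + 5*m + 6) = (m - 3)*(m + 2)*(m + 3)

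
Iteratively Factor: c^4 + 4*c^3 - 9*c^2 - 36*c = (c)*(c^3 + 4*c^2 - 9*c - 36) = c*(c + 4)*(c^2 - 9) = c*(c - 3)*(c + 4)*(c + 3)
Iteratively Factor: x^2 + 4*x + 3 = (x + 3)*(x + 1)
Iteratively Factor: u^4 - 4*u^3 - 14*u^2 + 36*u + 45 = (u - 5)*(u^3 + u^2 - 9*u - 9) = (u - 5)*(u + 1)*(u^2 - 9) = (u - 5)*(u - 3)*(u + 1)*(u + 3)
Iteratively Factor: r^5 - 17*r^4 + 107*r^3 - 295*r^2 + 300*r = (r)*(r^4 - 17*r^3 + 107*r^2 - 295*r + 300) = r*(r - 5)*(r^3 - 12*r^2 + 47*r - 60) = r*(r - 5)*(r - 4)*(r^2 - 8*r + 15) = r*(r - 5)^2*(r - 4)*(r - 3)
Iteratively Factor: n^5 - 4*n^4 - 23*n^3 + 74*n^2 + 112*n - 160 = (n + 2)*(n^4 - 6*n^3 - 11*n^2 + 96*n - 80) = (n - 4)*(n + 2)*(n^3 - 2*n^2 - 19*n + 20) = (n - 4)*(n + 2)*(n + 4)*(n^2 - 6*n + 5) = (n - 4)*(n - 1)*(n + 2)*(n + 4)*(n - 5)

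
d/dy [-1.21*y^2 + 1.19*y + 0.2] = 1.19 - 2.42*y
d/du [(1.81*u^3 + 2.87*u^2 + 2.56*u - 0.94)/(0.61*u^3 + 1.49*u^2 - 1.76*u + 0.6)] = (-4.44089209850063e-16*u^5 + 0.946199999999999*u^4 - 9.4944*u^3 - 3.8874*u^2 + 6.2452*u - 0.1184)/(0.3721*u^6 + 1.8178*u^5 + 0.0729000000000002*u^4 - 4.5128*u^3 + 4.8856*u^2 - 2.112*u + 0.36)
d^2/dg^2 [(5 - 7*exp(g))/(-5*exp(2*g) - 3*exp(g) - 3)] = (175*exp(4*g) - 605*exp(3*g) - 855*exp(2*g) + 192*exp(g) + 108)*exp(g)/(125*exp(6*g) + 225*exp(5*g) + 360*exp(4*g) + 297*exp(3*g) + 216*exp(2*g) + 81*exp(g) + 27)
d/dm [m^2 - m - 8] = 2*m - 1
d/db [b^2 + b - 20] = 2*b + 1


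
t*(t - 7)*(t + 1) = t^3 - 6*t^2 - 7*t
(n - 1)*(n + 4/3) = n^2 + n/3 - 4/3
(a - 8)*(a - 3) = a^2 - 11*a + 24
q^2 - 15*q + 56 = (q - 8)*(q - 7)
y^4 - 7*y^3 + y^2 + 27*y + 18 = (y - 6)*(y - 3)*(y + 1)^2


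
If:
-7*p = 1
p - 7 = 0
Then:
No Solution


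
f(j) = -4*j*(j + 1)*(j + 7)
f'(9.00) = -1576.00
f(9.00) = -5760.00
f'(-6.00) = -76.00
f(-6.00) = -120.00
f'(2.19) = -225.71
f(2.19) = -256.81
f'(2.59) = -274.26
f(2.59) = -356.68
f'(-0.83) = 16.85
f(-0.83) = 3.48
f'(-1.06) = 26.36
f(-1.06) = -1.51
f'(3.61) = -415.43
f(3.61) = -706.29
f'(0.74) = -81.93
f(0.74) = -39.86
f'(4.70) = -593.88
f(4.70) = -1253.77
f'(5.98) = -839.84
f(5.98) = -2167.16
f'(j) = -4*j*(j + 1) - 4*j*(j + 7) - 4*(j + 1)*(j + 7) = -12*j^2 - 64*j - 28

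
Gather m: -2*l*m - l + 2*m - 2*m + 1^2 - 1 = -2*l*m - l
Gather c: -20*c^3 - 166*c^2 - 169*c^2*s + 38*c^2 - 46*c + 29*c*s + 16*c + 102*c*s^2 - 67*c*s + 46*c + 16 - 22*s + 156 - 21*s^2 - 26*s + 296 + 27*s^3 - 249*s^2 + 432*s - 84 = -20*c^3 + c^2*(-169*s - 128) + c*(102*s^2 - 38*s + 16) + 27*s^3 - 270*s^2 + 384*s + 384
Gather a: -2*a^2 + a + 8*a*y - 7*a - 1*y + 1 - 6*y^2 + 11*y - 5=-2*a^2 + a*(8*y - 6) - 6*y^2 + 10*y - 4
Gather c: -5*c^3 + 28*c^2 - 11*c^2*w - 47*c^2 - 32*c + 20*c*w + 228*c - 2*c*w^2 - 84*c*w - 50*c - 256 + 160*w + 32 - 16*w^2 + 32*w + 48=-5*c^3 + c^2*(-11*w - 19) + c*(-2*w^2 - 64*w + 146) - 16*w^2 + 192*w - 176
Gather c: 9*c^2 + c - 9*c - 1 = 9*c^2 - 8*c - 1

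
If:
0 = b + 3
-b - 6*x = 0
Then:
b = -3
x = 1/2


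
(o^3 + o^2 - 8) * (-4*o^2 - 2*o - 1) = -4*o^5 - 6*o^4 - 3*o^3 + 31*o^2 + 16*o + 8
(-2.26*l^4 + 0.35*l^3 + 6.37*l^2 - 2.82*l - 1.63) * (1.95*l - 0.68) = -4.407*l^5 + 2.2193*l^4 + 12.1835*l^3 - 9.8306*l^2 - 1.2609*l + 1.1084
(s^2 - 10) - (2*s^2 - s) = -s^2 + s - 10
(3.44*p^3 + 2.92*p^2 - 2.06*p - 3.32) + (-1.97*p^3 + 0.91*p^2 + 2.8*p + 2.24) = 1.47*p^3 + 3.83*p^2 + 0.74*p - 1.08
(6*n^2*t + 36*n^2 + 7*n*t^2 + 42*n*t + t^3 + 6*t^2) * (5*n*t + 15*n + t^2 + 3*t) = 30*n^3*t^2 + 270*n^3*t + 540*n^3 + 41*n^2*t^3 + 369*n^2*t^2 + 738*n^2*t + 12*n*t^4 + 108*n*t^3 + 216*n*t^2 + t^5 + 9*t^4 + 18*t^3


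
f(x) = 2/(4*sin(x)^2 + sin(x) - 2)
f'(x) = 2*(-8*sin(x)*cos(x) - cos(x))/(4*sin(x)^2 + sin(x) - 2)^2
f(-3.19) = -1.03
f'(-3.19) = 0.73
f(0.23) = -1.28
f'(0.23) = -2.25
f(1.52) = 0.67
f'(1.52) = -0.10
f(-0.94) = -10.05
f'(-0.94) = 162.72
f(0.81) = 2.43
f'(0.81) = -13.84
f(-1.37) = 2.32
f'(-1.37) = 3.68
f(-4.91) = 0.71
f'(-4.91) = -0.43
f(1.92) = 0.81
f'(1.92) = 0.95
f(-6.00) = -1.42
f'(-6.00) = -3.13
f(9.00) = -2.20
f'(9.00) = 9.49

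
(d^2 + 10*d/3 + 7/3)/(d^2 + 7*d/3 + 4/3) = (3*d + 7)/(3*d + 4)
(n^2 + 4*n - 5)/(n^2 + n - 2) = (n + 5)/(n + 2)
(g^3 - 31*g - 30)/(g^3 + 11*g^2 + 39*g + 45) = (g^2 - 5*g - 6)/(g^2 + 6*g + 9)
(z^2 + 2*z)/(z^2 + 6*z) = (z + 2)/(z + 6)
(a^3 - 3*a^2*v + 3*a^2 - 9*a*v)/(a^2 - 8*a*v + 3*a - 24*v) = a*(-a + 3*v)/(-a + 8*v)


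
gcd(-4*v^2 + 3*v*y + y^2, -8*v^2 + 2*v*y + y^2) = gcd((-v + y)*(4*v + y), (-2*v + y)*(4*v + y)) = 4*v + y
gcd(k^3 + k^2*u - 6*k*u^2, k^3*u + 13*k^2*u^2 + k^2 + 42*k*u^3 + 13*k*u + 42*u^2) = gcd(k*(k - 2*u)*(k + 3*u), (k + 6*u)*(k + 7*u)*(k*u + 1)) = 1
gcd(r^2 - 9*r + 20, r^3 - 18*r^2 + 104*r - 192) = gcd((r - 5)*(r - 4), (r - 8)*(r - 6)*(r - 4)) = r - 4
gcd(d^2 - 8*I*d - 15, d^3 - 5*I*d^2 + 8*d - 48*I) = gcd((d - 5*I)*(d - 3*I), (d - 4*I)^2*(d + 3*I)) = 1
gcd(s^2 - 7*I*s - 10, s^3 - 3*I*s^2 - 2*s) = s - 2*I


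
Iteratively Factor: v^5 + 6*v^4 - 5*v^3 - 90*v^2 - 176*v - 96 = (v + 3)*(v^4 + 3*v^3 - 14*v^2 - 48*v - 32) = (v + 2)*(v + 3)*(v^3 + v^2 - 16*v - 16) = (v - 4)*(v + 2)*(v + 3)*(v^2 + 5*v + 4) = (v - 4)*(v + 2)*(v + 3)*(v + 4)*(v + 1)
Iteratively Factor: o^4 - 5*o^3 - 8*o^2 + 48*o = (o - 4)*(o^3 - o^2 - 12*o) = o*(o - 4)*(o^2 - o - 12) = o*(o - 4)*(o + 3)*(o - 4)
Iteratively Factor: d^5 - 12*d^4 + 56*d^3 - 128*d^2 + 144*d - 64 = (d - 2)*(d^4 - 10*d^3 + 36*d^2 - 56*d + 32) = (d - 4)*(d - 2)*(d^3 - 6*d^2 + 12*d - 8) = (d - 4)*(d - 2)^2*(d^2 - 4*d + 4) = (d - 4)*(d - 2)^3*(d - 2)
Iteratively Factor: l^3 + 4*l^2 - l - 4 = (l + 4)*(l^2 - 1) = (l + 1)*(l + 4)*(l - 1)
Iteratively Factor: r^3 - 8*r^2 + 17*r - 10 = (r - 1)*(r^2 - 7*r + 10) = (r - 2)*(r - 1)*(r - 5)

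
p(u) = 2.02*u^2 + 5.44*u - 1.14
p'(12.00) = 53.92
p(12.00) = 355.02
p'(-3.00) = -6.68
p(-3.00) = 0.72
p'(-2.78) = -5.79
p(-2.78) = -0.65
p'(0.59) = 7.82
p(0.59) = 2.77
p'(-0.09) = 5.08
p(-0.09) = -1.61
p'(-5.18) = -15.49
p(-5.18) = 24.88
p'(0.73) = 8.39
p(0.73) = 3.91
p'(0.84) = 8.83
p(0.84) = 4.85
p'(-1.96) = -2.48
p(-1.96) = -4.04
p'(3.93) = 21.32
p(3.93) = 51.44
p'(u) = 4.04*u + 5.44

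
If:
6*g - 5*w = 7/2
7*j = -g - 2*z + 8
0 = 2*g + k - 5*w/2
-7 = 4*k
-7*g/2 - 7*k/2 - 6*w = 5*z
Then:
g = 0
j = 387/700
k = -7/4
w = -7/10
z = 413/200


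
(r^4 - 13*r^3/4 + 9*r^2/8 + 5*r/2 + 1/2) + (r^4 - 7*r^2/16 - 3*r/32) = 2*r^4 - 13*r^3/4 + 11*r^2/16 + 77*r/32 + 1/2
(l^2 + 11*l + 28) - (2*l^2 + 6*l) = -l^2 + 5*l + 28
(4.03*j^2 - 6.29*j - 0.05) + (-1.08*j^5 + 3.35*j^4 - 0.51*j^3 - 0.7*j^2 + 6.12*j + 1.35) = -1.08*j^5 + 3.35*j^4 - 0.51*j^3 + 3.33*j^2 - 0.17*j + 1.3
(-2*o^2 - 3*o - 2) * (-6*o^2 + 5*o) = 12*o^4 + 8*o^3 - 3*o^2 - 10*o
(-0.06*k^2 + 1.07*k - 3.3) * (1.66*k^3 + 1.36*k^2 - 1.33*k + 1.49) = -0.0996*k^5 + 1.6946*k^4 - 3.943*k^3 - 6.0005*k^2 + 5.9833*k - 4.917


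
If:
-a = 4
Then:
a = -4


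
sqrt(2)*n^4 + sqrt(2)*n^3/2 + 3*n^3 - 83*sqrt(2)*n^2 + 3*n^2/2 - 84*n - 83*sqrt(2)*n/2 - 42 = (n + 1/2)*(n - 6*sqrt(2))*(n + 7*sqrt(2))*(sqrt(2)*n + 1)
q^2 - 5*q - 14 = (q - 7)*(q + 2)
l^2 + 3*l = l*(l + 3)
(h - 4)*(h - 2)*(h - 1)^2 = h^4 - 8*h^3 + 21*h^2 - 22*h + 8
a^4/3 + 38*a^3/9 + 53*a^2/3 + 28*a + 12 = (a/3 + 1)*(a + 2/3)*(a + 3)*(a + 6)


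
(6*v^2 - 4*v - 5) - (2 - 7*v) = 6*v^2 + 3*v - 7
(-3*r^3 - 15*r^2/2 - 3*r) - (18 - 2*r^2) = -3*r^3 - 11*r^2/2 - 3*r - 18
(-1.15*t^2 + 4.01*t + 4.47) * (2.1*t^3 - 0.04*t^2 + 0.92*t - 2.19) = -2.415*t^5 + 8.467*t^4 + 8.1686*t^3 + 6.0289*t^2 - 4.6695*t - 9.7893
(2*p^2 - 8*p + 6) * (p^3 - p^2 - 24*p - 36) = 2*p^5 - 10*p^4 - 34*p^3 + 114*p^2 + 144*p - 216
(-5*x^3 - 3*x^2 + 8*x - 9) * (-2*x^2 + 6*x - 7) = 10*x^5 - 24*x^4 + x^3 + 87*x^2 - 110*x + 63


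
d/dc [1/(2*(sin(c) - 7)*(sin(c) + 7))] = -sin(2*c)/(2*(sin(c) - 7)^2*(sin(c) + 7)^2)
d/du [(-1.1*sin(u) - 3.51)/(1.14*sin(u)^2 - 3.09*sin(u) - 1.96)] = (1.254*sin(u)^2 + 8.0028*sin(u) - 8.6899)*cos(u)/(1.2996*sin(u)^4 - 7.0452*sin(u)^3 + 5.0793*sin(u)^2 + 12.1128*sin(u) + 3.8416)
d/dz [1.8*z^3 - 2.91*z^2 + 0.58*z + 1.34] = 5.4*z^2 - 5.82*z + 0.58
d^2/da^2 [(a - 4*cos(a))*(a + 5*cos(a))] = -a*cos(a) - 80*sin(a)^2 - 2*sin(a) + 42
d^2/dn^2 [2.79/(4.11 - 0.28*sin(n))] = (0.218736*sin(n)^2 + 3.210732*sin(n) - 0.437472)/(0.28*sin(n) - 4.11)^3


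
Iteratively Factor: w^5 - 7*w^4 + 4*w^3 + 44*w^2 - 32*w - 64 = (w + 1)*(w^4 - 8*w^3 + 12*w^2 + 32*w - 64) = (w - 2)*(w + 1)*(w^3 - 6*w^2 + 32) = (w - 2)*(w + 1)*(w + 2)*(w^2 - 8*w + 16) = (w - 4)*(w - 2)*(w + 1)*(w + 2)*(w - 4)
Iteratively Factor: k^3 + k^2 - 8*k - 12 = (k - 3)*(k^2 + 4*k + 4) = (k - 3)*(k + 2)*(k + 2)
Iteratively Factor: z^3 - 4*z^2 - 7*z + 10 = (z - 5)*(z^2 + z - 2) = (z - 5)*(z - 1)*(z + 2)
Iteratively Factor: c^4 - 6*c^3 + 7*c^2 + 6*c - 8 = (c + 1)*(c^3 - 7*c^2 + 14*c - 8) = (c - 4)*(c + 1)*(c^2 - 3*c + 2) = (c - 4)*(c - 2)*(c + 1)*(c - 1)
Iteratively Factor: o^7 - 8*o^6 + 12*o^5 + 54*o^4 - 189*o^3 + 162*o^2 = (o - 3)*(o^6 - 5*o^5 - 3*o^4 + 45*o^3 - 54*o^2) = o*(o - 3)*(o^5 - 5*o^4 - 3*o^3 + 45*o^2 - 54*o) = o*(o - 3)^2*(o^4 - 2*o^3 - 9*o^2 + 18*o) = o*(o - 3)^2*(o + 3)*(o^3 - 5*o^2 + 6*o) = o*(o - 3)^3*(o + 3)*(o^2 - 2*o) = o*(o - 3)^3*(o - 2)*(o + 3)*(o)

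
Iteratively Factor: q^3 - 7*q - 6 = (q - 3)*(q^2 + 3*q + 2) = (q - 3)*(q + 1)*(q + 2)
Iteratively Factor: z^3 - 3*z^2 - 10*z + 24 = (z - 4)*(z^2 + z - 6) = (z - 4)*(z - 2)*(z + 3)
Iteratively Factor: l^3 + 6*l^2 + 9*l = (l)*(l^2 + 6*l + 9) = l*(l + 3)*(l + 3)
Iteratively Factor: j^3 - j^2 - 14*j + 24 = (j - 3)*(j^2 + 2*j - 8) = (j - 3)*(j + 4)*(j - 2)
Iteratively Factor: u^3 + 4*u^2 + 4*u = (u + 2)*(u^2 + 2*u) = (u + 2)^2*(u)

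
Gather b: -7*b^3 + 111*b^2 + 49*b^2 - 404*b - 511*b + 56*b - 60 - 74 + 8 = -7*b^3 + 160*b^2 - 859*b - 126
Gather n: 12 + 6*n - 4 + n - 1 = 7*n + 7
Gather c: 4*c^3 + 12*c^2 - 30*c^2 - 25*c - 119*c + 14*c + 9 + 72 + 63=4*c^3 - 18*c^2 - 130*c + 144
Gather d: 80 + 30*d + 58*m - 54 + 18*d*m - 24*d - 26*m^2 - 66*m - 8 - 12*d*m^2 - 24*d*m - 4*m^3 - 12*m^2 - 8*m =d*(-12*m^2 - 6*m + 6) - 4*m^3 - 38*m^2 - 16*m + 18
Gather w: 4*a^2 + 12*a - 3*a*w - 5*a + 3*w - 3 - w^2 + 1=4*a^2 + 7*a - w^2 + w*(3 - 3*a) - 2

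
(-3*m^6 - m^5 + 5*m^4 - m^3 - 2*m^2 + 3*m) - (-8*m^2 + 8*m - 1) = -3*m^6 - m^5 + 5*m^4 - m^3 + 6*m^2 - 5*m + 1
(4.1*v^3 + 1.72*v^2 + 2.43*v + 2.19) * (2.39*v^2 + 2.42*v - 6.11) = 9.799*v^5 + 14.0328*v^4 - 15.0809*v^3 + 0.6055*v^2 - 9.5475*v - 13.3809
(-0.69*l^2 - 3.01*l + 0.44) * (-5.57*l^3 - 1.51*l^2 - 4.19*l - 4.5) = 3.8433*l^5 + 17.8076*l^4 + 4.9854*l^3 + 15.0525*l^2 + 11.7014*l - 1.98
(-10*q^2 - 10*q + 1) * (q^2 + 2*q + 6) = -10*q^4 - 30*q^3 - 79*q^2 - 58*q + 6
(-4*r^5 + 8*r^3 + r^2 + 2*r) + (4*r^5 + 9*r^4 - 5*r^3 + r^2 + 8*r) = 9*r^4 + 3*r^3 + 2*r^2 + 10*r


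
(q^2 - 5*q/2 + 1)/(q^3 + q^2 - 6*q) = (q - 1/2)/(q*(q + 3))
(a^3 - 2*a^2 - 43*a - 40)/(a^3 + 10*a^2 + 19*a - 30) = (a^2 - 7*a - 8)/(a^2 + 5*a - 6)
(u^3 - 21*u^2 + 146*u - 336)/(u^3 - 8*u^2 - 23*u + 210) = (u - 8)/(u + 5)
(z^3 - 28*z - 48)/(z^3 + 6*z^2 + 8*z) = (z - 6)/z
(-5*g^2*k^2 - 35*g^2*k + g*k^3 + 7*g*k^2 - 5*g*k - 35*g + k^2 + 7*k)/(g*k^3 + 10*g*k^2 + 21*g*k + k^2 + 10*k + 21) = (-5*g + k)/(k + 3)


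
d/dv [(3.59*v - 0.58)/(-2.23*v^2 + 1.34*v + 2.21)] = (8.0057*v^2 - 2.5868*v + 8.7111)/(4.9729*v^4 - 5.9764*v^3 - 8.061*v^2 + 5.9228*v + 4.8841)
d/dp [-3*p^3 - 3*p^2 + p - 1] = -9*p^2 - 6*p + 1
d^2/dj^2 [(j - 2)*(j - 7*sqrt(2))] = 2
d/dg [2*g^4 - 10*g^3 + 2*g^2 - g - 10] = 8*g^3 - 30*g^2 + 4*g - 1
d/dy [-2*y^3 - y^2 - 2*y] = -6*y^2 - 2*y - 2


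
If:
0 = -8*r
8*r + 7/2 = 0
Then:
No Solution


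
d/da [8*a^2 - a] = 16*a - 1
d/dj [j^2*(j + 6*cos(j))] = 3*j*(-2*j*sin(j) + j + 4*cos(j))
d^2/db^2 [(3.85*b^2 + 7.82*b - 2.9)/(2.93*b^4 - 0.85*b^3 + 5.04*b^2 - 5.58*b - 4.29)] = (198.31119*b^8 + 748.076466*b^7 - 917.67975*b^6 + 1698.792504*b^5 + 821.994708*b^4 + 2697.434514*b^3 - 804.6702*b^2 + 1567.278252*b - 538.678278)/(25.153757*b^12 - 21.891495*b^11 + 136.154463*b^10 - 219.638071*b^9 + 207.098541*b^8 - 507.169116*b^7 + 155.735037*b^6 + 26.483112*b^5 + 183.550995*b^4 + 503.219601*b^3 - 122.455476*b^2 - 308.084634*b - 78.953589)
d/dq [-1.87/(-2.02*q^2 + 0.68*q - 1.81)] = (1.2716 - 7.5548*q)/(2.02*q^2 - 0.68*q + 1.81)^2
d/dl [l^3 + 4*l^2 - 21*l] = 3*l^2 + 8*l - 21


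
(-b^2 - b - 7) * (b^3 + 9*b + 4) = -b^5 - b^4 - 16*b^3 - 13*b^2 - 67*b - 28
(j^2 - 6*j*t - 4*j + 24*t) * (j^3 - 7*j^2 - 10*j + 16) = j^5 - 6*j^4*t - 11*j^4 + 66*j^3*t + 18*j^3 - 108*j^2*t + 56*j^2 - 336*j*t - 64*j + 384*t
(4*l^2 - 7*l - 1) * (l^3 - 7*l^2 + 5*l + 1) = 4*l^5 - 35*l^4 + 68*l^3 - 24*l^2 - 12*l - 1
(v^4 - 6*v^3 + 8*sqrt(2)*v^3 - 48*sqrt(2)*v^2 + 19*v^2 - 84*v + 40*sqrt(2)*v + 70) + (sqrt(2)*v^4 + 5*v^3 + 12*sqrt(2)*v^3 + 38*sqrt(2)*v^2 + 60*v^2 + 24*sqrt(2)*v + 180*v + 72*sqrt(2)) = v^4 + sqrt(2)*v^4 - v^3 + 20*sqrt(2)*v^3 - 10*sqrt(2)*v^2 + 79*v^2 + 64*sqrt(2)*v + 96*v + 70 + 72*sqrt(2)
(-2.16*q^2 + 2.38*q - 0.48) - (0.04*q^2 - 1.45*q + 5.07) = -2.2*q^2 + 3.83*q - 5.55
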